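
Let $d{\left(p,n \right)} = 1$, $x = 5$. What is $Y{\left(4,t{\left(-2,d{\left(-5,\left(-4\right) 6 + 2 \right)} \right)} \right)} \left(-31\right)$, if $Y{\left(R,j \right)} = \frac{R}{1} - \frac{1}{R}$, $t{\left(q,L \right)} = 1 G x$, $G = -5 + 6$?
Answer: $- \frac{465}{4} \approx -116.25$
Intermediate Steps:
$G = 1$
$t{\left(q,L \right)} = 5$ ($t{\left(q,L \right)} = 1 \cdot 1 \cdot 5 = 1 \cdot 5 = 5$)
$Y{\left(R,j \right)} = R - \frac{1}{R}$ ($Y{\left(R,j \right)} = R 1 - \frac{1}{R} = R - \frac{1}{R}$)
$Y{\left(4,t{\left(-2,d{\left(-5,\left(-4\right) 6 + 2 \right)} \right)} \right)} \left(-31\right) = \left(4 - \frac{1}{4}\right) \left(-31\right) = \frac{15}{4} \left(-31\right) = - \frac{465}{4}$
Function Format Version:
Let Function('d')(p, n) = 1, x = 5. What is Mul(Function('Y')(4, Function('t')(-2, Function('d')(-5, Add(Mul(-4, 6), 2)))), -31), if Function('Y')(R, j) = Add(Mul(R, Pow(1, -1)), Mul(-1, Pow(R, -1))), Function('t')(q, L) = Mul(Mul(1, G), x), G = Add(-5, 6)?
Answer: Rational(-465, 4) ≈ -116.25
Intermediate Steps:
G = 1
Function('t')(q, L) = 5 (Function('t')(q, L) = Mul(Mul(1, 1), 5) = Mul(1, 5) = 5)
Function('Y')(R, j) = Add(R, Mul(-1, Pow(R, -1))) (Function('Y')(R, j) = Add(Mul(R, 1), Mul(-1, Pow(R, -1))) = Add(R, Mul(-1, Pow(R, -1))))
Mul(Function('Y')(4, Function('t')(-2, Function('d')(-5, Add(Mul(-4, 6), 2)))), -31) = Mul(Add(4, Mul(-1, Pow(4, -1))), -31) = Mul(Add(4, Mul(-1, Rational(1, 4))), -31) = Mul(Add(4, Rational(-1, 4)), -31) = Mul(Rational(15, 4), -31) = Rational(-465, 4)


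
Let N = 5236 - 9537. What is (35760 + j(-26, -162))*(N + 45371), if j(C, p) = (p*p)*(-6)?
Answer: -4998383280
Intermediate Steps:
j(C, p) = -6*p² (j(C, p) = p²*(-6) = -6*p²)
N = -4301
(35760 + j(-26, -162))*(N + 45371) = (35760 - 6*(-162)²)*(-4301 + 45371) = (35760 - 6*26244)*41070 = (35760 - 157464)*41070 = -121704*41070 = -4998383280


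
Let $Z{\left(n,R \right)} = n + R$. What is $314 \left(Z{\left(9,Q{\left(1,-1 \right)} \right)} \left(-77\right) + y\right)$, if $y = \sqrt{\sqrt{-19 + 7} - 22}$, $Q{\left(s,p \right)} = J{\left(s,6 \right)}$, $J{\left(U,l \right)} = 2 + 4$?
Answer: $-362670 + 314 \sqrt{-22 + 2 i \sqrt{3}} \approx -3.6255 \cdot 10^{5} + 1477.3 i$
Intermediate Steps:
$J{\left(U,l \right)} = 6$
$Q{\left(s,p \right)} = 6$
$y = \sqrt{-22 + 2 i \sqrt{3}}$ ($y = \sqrt{\sqrt{-12} - 22} = \sqrt{2 i \sqrt{3} - 22} = \sqrt{-22 + 2 i \sqrt{3}} \approx 0.36814 + 4.7048 i$)
$Z{\left(n,R \right)} = R + n$
$314 \left(Z{\left(9,Q{\left(1,-1 \right)} \right)} \left(-77\right) + y\right) = 314 \left(\left(6 + 9\right) \left(-77\right) + \sqrt{-22 + 2 i \sqrt{3}}\right) = 314 \left(15 \left(-77\right) + \sqrt{-22 + 2 i \sqrt{3}}\right) = 314 \left(-1155 + \sqrt{-22 + 2 i \sqrt{3}}\right) = -362670 + 314 \sqrt{-22 + 2 i \sqrt{3}}$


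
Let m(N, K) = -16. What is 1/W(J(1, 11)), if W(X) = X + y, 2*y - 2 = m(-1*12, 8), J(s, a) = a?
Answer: ¼ ≈ 0.25000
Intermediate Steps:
y = -7 (y = 1 + (½)*(-16) = 1 - 8 = -7)
W(X) = -7 + X (W(X) = X - 7 = -7 + X)
1/W(J(1, 11)) = 1/(-7 + 11) = 1/4 = ¼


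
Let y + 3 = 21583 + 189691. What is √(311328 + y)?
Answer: 11*√4319 ≈ 722.91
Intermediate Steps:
y = 211271 (y = -3 + (21583 + 189691) = -3 + 211274 = 211271)
√(311328 + y) = √(311328 + 211271) = √522599 = 11*√4319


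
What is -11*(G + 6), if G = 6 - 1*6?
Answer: -66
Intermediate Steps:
G = 0 (G = 6 - 6 = 0)
-11*(G + 6) = -11*(0 + 6) = -11*6 = -66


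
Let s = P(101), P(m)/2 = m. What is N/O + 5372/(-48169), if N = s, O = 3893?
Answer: -11183058/187521917 ≈ -0.059636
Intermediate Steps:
P(m) = 2*m
s = 202 (s = 2*101 = 202)
N = 202
N/O + 5372/(-48169) = 202/3893 + 5372/(-48169) = 202*(1/3893) + 5372*(-1/48169) = 202/3893 - 5372/48169 = -11183058/187521917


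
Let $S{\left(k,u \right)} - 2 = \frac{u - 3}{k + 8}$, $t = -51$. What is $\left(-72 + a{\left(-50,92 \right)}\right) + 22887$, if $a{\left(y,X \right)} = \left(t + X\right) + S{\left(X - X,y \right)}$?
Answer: $\frac{182811}{8} \approx 22851.0$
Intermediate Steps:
$S{\left(k,u \right)} = 2 + \frac{-3 + u}{8 + k}$ ($S{\left(k,u \right)} = 2 + \frac{u - 3}{k + 8} = 2 + \frac{-3 + u}{8 + k}$)
$a{\left(y,X \right)} = - \frac{395}{8} + X + \frac{y}{8}$ ($a{\left(y,X \right)} = \left(-51 + X\right) + \frac{13 + y + 2 \left(X - X\right)}{8 + \left(X - X\right)} = \left(-51 + X\right) + \frac{13 + y + 2 \cdot 0}{8 + 0} = \left(-51 + X\right) + \frac{13 + y + 0}{8} = \left(-51 + X\right) + \frac{13 + y}{8} = \left(-51 + X\right) + \left(\frac{13}{8} + \frac{y}{8}\right) = - \frac{395}{8} + X + \frac{y}{8}$)
$\left(-72 + a{\left(-50,92 \right)}\right) + 22887 = \left(-72 + \left(- \frac{395}{8} + 92 + \frac{1}{8} \left(-50\right)\right)\right) + 22887 = \left(-72 - - \frac{291}{8}\right) + 22887 = \left(-72 + \frac{291}{8}\right) + 22887 = - \frac{285}{8} + 22887 = \frac{182811}{8}$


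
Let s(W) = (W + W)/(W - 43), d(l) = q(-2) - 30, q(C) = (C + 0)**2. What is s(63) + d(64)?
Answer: -197/10 ≈ -19.700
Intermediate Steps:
q(C) = C**2
d(l) = -26 (d(l) = (-2)**2 - 30 = 4 - 30 = -26)
s(W) = 2*W/(-43 + W) (s(W) = (2*W)/(-43 + W) = 2*W/(-43 + W))
s(63) + d(64) = 2*63/(-43 + 63) - 26 = 2*63/20 - 26 = 2*63*(1/20) - 26 = 63/10 - 26 = -197/10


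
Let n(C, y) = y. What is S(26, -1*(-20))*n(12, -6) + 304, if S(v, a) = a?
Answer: 184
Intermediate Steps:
S(26, -1*(-20))*n(12, -6) + 304 = -1*(-20)*(-6) + 304 = 20*(-6) + 304 = -120 + 304 = 184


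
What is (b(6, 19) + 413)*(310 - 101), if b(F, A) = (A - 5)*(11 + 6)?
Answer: 136059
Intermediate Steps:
b(F, A) = -85 + 17*A (b(F, A) = (-5 + A)*17 = -85 + 17*A)
(b(6, 19) + 413)*(310 - 101) = ((-85 + 17*19) + 413)*(310 - 101) = ((-85 + 323) + 413)*209 = (238 + 413)*209 = 651*209 = 136059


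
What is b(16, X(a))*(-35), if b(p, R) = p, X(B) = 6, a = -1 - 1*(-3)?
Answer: -560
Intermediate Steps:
a = 2 (a = -1 + 3 = 2)
b(16, X(a))*(-35) = 16*(-35) = -560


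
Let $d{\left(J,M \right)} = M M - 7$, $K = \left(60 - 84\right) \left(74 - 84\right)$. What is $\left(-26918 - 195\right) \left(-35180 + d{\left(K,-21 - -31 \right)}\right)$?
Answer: $951313831$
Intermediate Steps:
$K = 240$ ($K = \left(-24\right) \left(-10\right) = 240$)
$d{\left(J,M \right)} = -7 + M^{2}$ ($d{\left(J,M \right)} = M^{2} - 7 = -7 + M^{2}$)
$\left(-26918 - 195\right) \left(-35180 + d{\left(K,-21 - -31 \right)}\right) = \left(-26918 - 195\right) \left(-35180 - \left(7 - \left(-21 - -31\right)^{2}\right)\right) = - 27113 \left(-35180 - \left(7 - \left(-21 + 31\right)^{2}\right)\right) = - 27113 \left(-35180 - \left(7 - 10^{2}\right)\right) = - 27113 \left(-35180 + \left(-7 + 100\right)\right) = - 27113 \left(-35180 + 93\right) = \left(-27113\right) \left(-35087\right) = 951313831$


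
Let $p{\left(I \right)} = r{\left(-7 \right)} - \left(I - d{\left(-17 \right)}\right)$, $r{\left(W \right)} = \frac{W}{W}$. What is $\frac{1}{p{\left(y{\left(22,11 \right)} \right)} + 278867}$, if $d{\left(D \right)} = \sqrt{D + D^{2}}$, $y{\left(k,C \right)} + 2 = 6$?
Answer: $\frac{17429}{4860320639} - \frac{\sqrt{17}}{19441282556} \approx 3.5858 \cdot 10^{-6}$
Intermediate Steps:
$y{\left(k,C \right)} = 4$ ($y{\left(k,C \right)} = -2 + 6 = 4$)
$r{\left(W \right)} = 1$
$p{\left(I \right)} = 1 - I + 4 \sqrt{17}$ ($p{\left(I \right)} = 1 - \left(I - 4 \sqrt{17}\right) = 1 - I + 4 \sqrt{17}$)
$\frac{1}{p{\left(y{\left(22,11 \right)} \right)} + 278867} = \frac{1}{\left(1 - 4 + 4 \sqrt{17}\right) + 278867} = \frac{1}{\left(-3 + 4 \sqrt{17}\right) + 278867} = \frac{1}{278864 + 4 \sqrt{17}}$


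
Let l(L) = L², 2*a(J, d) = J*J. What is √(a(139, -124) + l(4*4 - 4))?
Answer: √39218/2 ≈ 99.018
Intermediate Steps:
a(J, d) = J²/2 (a(J, d) = (J*J)/2 = J²/2)
√(a(139, -124) + l(4*4 - 4)) = √((½)*139² + (4*4 - 4)²) = √((½)*19321 + (16 - 4)²) = √(19321/2 + 12²) = √(19321/2 + 144) = √(19609/2) = √39218/2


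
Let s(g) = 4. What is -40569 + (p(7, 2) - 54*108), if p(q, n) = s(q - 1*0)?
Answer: -46397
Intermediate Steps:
p(q, n) = 4
-40569 + (p(7, 2) - 54*108) = -40569 + (4 - 54*108) = -40569 + (4 - 5832) = -40569 - 5828 = -46397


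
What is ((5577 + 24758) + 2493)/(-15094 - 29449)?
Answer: -32828/44543 ≈ -0.73700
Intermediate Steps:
((5577 + 24758) + 2493)/(-15094 - 29449) = (30335 + 2493)/(-44543) = 32828*(-1/44543) = -32828/44543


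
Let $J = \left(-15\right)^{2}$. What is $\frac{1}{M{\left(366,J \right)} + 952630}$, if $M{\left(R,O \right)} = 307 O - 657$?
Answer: $\frac{1}{1021048} \approx 9.7939 \cdot 10^{-7}$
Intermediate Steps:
$J = 225$
$M{\left(R,O \right)} = -657 + 307 O$
$\frac{1}{M{\left(366,J \right)} + 952630} = \frac{1}{\left(-657 + 307 \cdot 225\right) + 952630} = \frac{1}{\left(-657 + 69075\right) + 952630} = \frac{1}{68418 + 952630} = \frac{1}{1021048}$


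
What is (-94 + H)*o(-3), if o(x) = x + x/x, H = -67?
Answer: 322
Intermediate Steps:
o(x) = 1 + x (o(x) = x + 1 = 1 + x)
(-94 + H)*o(-3) = (-94 - 67)*(1 - 3) = -161*(-2) = 322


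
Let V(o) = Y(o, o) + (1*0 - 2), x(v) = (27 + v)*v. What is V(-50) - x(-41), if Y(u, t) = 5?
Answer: -571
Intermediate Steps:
x(v) = v*(27 + v)
V(o) = 3 (V(o) = 5 + (1*0 - 2) = 5 + (0 - 2) = 5 - 2 = 3)
V(-50) - x(-41) = 3 - (-41)*(27 - 41) = 3 - (-41)*(-14) = 3 - 1*574 = 3 - 574 = -571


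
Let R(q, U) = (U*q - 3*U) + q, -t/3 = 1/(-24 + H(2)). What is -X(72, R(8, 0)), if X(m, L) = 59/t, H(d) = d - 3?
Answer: -1475/3 ≈ -491.67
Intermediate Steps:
H(d) = -3 + d
t = 3/25 (t = -3/(-24 + (-3 + 2)) = -3/(-24 - 1) = -3/(-25) = -3*(-1/25) = 3/25 ≈ 0.12000)
R(q, U) = q - 3*U + U*q (R(q, U) = (-3*U + U*q) + q = q - 3*U + U*q)
X(m, L) = 1475/3 (X(m, L) = 59/(3/25) = 59*(25/3) = 1475/3)
-X(72, R(8, 0)) = -1*1475/3 = -1475/3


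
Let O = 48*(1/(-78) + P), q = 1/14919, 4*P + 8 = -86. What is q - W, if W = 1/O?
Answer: 208619/218891568 ≈ 0.00095307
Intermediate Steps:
P = -47/2 (P = -2 + (1/4)*(-86) = -2 - 43/2 = -47/2 ≈ -23.500)
q = 1/14919 ≈ 6.7029e-5
O = -14672/13 (O = 48*(1/(-78) - 47/2) = 48*(-1/78 - 47/2) = 48*(-917/39) = -14672/13 ≈ -1128.6)
W = -13/14672 (W = 1/(-14672/13) = -13/14672 ≈ -0.00088604)
q - W = 1/14919 - 1*(-13/14672) = 1/14919 + 13/14672 = 208619/218891568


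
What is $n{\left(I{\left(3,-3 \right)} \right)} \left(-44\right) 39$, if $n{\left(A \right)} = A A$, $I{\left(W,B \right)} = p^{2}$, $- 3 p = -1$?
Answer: $- \frac{572}{27} \approx -21.185$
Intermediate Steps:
$p = \frac{1}{3}$ ($p = \left(- \frac{1}{3}\right) \left(-1\right) = \frac{1}{3} \approx 0.33333$)
$I{\left(W,B \right)} = \frac{1}{9}$ ($I{\left(W,B \right)} = \left(\frac{1}{3}\right)^{2} = \frac{1}{9}$)
$n{\left(A \right)} = A^{2}$
$n{\left(I{\left(3,-3 \right)} \right)} \left(-44\right) 39 = \left(\frac{1}{9}\right)^{2} \left(-44\right) 39 = \frac{1}{81} \left(-44\right) 39 = \left(- \frac{44}{81}\right) 39 = - \frac{572}{27}$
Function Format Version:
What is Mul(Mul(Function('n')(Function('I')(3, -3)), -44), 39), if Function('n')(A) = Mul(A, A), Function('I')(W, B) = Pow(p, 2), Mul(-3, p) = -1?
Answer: Rational(-572, 27) ≈ -21.185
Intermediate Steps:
p = Rational(1, 3) (p = Mul(Rational(-1, 3), -1) = Rational(1, 3) ≈ 0.33333)
Function('I')(W, B) = Rational(1, 9) (Function('I')(W, B) = Pow(Rational(1, 3), 2) = Rational(1, 9))
Function('n')(A) = Pow(A, 2)
Mul(Mul(Function('n')(Function('I')(3, -3)), -44), 39) = Mul(Mul(Pow(Rational(1, 9), 2), -44), 39) = Mul(Mul(Rational(1, 81), -44), 39) = Mul(Rational(-44, 81), 39) = Rational(-572, 27)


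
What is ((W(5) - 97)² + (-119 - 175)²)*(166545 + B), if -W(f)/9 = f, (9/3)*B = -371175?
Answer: 4564612000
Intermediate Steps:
B = -123725 (B = (⅓)*(-371175) = -123725)
W(f) = -9*f
((W(5) - 97)² + (-119 - 175)²)*(166545 + B) = ((-9*5 - 97)² + (-119 - 175)²)*(166545 - 123725) = ((-45 - 97)² + (-294)²)*42820 = ((-142)² + 86436)*42820 = (20164 + 86436)*42820 = 106600*42820 = 4564612000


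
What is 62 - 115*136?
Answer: -15578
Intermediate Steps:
62 - 115*136 = 62 - 15640 = -15578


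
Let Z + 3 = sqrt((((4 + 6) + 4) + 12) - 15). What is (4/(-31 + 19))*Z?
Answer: 1 - sqrt(11)/3 ≈ -0.10554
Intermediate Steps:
Z = -3 + sqrt(11) (Z = -3 + sqrt((((4 + 6) + 4) + 12) - 15) = -3 + sqrt(((10 + 4) + 12) - 15) = -3 + sqrt((14 + 12) - 15) = -3 + sqrt(26 - 15) = -3 + sqrt(11) ≈ 0.31662)
(4/(-31 + 19))*Z = (4/(-31 + 19))*(-3 + sqrt(11)) = (4/(-12))*(-3 + sqrt(11)) = (-1/12*4)*(-3 + sqrt(11)) = -(-3 + sqrt(11))/3 = 1 - sqrt(11)/3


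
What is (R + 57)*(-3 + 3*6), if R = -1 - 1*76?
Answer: -300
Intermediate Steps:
R = -77 (R = -1 - 76 = -77)
(R + 57)*(-3 + 3*6) = (-77 + 57)*(-3 + 3*6) = -20*(-3 + 18) = -20*15 = -300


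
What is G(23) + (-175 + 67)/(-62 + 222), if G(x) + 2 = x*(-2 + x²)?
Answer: 484733/40 ≈ 12118.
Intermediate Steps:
G(x) = -2 + x*(-2 + x²)
G(23) + (-175 + 67)/(-62 + 222) = (-2 + 23³ - 2*23) + (-175 + 67)/(-62 + 222) = (-2 + 12167 - 46) - 108/160 = 12119 - 108*1/160 = 12119 - 27/40 = 484733/40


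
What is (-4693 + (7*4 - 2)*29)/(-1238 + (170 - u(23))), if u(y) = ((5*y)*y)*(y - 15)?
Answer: 3939/22228 ≈ 0.17721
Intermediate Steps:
u(y) = 5*y²*(-15 + y) (u(y) = (5*y²)*(-15 + y) = 5*y²*(-15 + y))
(-4693 + (7*4 - 2)*29)/(-1238 + (170 - u(23))) = (-4693 + (7*4 - 2)*29)/(-1238 + (170 - 5*23²*(-15 + 23))) = (-4693 + (28 - 2)*29)/(-1238 + (170 - 5*529*8)) = (-4693 + 26*29)/(-1238 + (170 - 1*21160)) = (-4693 + 754)/(-1238 + (170 - 21160)) = -3939/(-1238 - 20990) = -3939/(-22228) = -3939*(-1/22228) = 3939/22228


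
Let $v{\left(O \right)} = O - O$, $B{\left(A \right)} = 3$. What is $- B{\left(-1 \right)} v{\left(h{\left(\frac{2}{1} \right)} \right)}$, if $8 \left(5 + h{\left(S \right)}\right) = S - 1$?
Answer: $0$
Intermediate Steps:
$h{\left(S \right)} = - \frac{41}{8} + \frac{S}{8}$ ($h{\left(S \right)} = -5 + \frac{S - 1}{8} = -5 + \frac{-1 + S}{8} = -5 + \left(- \frac{1}{8} + \frac{S}{8}\right) = - \frac{41}{8} + \frac{S}{8}$)
$v{\left(O \right)} = 0$
$- B{\left(-1 \right)} v{\left(h{\left(\frac{2}{1} \right)} \right)} = \left(-1\right) 3 \cdot 0 = \left(-3\right) 0 = 0$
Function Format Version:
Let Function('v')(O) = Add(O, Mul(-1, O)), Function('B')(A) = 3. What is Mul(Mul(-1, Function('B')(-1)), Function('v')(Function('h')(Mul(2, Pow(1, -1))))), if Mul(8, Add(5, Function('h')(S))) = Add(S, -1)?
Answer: 0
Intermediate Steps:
Function('h')(S) = Add(Rational(-41, 8), Mul(Rational(1, 8), S)) (Function('h')(S) = Add(-5, Mul(Rational(1, 8), Add(S, -1))) = Add(-5, Mul(Rational(1, 8), Add(-1, S))) = Add(-5, Add(Rational(-1, 8), Mul(Rational(1, 8), S))) = Add(Rational(-41, 8), Mul(Rational(1, 8), S)))
Function('v')(O) = 0
Mul(Mul(-1, Function('B')(-1)), Function('v')(Function('h')(Mul(2, Pow(1, -1))))) = Mul(Mul(-1, 3), 0) = Mul(-3, 0) = 0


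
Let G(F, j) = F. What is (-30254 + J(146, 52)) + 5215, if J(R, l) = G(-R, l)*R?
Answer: -46355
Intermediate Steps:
J(R, l) = -R² (J(R, l) = (-R)*R = -R²)
(-30254 + J(146, 52)) + 5215 = (-30254 - 1*146²) + 5215 = (-30254 - 1*21316) + 5215 = (-30254 - 21316) + 5215 = -51570 + 5215 = -46355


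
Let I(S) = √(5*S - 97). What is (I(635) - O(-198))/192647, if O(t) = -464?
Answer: 16/6643 + 9*√38/192647 ≈ 0.0026965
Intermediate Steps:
I(S) = √(-97 + 5*S)
(I(635) - O(-198))/192647 = (√(-97 + 5*635) - 1*(-464))/192647 = (√(-97 + 3175) + 464)*(1/192647) = (√3078 + 464)*(1/192647) = (9*√38 + 464)*(1/192647) = (464 + 9*√38)*(1/192647) = 16/6643 + 9*√38/192647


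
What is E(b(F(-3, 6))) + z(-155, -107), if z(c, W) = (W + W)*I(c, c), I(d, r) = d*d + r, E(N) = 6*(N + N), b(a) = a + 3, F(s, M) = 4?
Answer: -5108096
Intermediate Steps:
b(a) = 3 + a
E(N) = 12*N (E(N) = 6*(2*N) = 12*N)
I(d, r) = r + d² (I(d, r) = d² + r = r + d²)
z(c, W) = 2*W*(c + c²) (z(c, W) = (W + W)*(c + c²) = (2*W)*(c + c²) = 2*W*(c + c²))
E(b(F(-3, 6))) + z(-155, -107) = 12*(3 + 4) + 2*(-107)*(-155)*(1 - 155) = 12*7 + 2*(-107)*(-155)*(-154) = 84 - 5108180 = -5108096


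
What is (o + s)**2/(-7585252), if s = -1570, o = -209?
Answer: -3164841/7585252 ≈ -0.41724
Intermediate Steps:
(o + s)**2/(-7585252) = (-209 - 1570)**2/(-7585252) = (-1779)**2*(-1/7585252) = 3164841*(-1/7585252) = -3164841/7585252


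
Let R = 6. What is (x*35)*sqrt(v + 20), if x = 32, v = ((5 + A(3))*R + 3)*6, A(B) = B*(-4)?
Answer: 1120*I*sqrt(214) ≈ 16384.0*I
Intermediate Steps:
A(B) = -4*B
v = -234 (v = ((5 - 4*3)*6 + 3)*6 = ((5 - 12)*6 + 3)*6 = (-7*6 + 3)*6 = (-42 + 3)*6 = -39*6 = -234)
(x*35)*sqrt(v + 20) = (32*35)*sqrt(-234 + 20) = 1120*sqrt(-214) = 1120*(I*sqrt(214)) = 1120*I*sqrt(214)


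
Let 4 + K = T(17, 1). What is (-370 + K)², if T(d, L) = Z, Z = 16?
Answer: 128164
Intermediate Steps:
T(d, L) = 16
K = 12 (K = -4 + 16 = 12)
(-370 + K)² = (-370 + 12)² = (-358)² = 128164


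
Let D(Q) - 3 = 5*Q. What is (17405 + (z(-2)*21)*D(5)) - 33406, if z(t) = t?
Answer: -17177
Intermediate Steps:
D(Q) = 3 + 5*Q
(17405 + (z(-2)*21)*D(5)) - 33406 = (17405 + (-2*21)*(3 + 5*5)) - 33406 = (17405 - 42*(3 + 25)) - 33406 = (17405 - 42*28) - 33406 = (17405 - 1176) - 33406 = 16229 - 33406 = -17177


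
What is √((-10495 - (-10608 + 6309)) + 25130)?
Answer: √18934 ≈ 137.60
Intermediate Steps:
√((-10495 - (-10608 + 6309)) + 25130) = √((-10495 - 1*(-4299)) + 25130) = √((-10495 + 4299) + 25130) = √(-6196 + 25130) = √18934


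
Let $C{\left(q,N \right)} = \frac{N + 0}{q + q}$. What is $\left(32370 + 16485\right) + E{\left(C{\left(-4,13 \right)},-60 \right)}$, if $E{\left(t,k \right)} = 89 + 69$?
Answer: $49013$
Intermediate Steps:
$C{\left(q,N \right)} = \frac{N}{2 q}$
$E{\left(t,k \right)} = 158$
$\left(32370 + 16485\right) + E{\left(C{\left(-4,13 \right)},-60 \right)} = \left(32370 + 16485\right) + 158 = 48855 + 158 = 49013$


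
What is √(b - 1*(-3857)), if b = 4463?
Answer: 8*√130 ≈ 91.214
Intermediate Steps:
√(b - 1*(-3857)) = √(4463 - 1*(-3857)) = √(4463 + 3857) = √8320 = 8*√130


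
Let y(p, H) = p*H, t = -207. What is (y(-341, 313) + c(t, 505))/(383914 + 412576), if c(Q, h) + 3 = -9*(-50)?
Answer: -53143/398245 ≈ -0.13344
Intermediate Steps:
c(Q, h) = 447 (c(Q, h) = -3 - 9*(-50) = -3 + 450 = 447)
y(p, H) = H*p
(y(-341, 313) + c(t, 505))/(383914 + 412576) = (313*(-341) + 447)/(383914 + 412576) = (-106733 + 447)/796490 = -106286*1/796490 = -53143/398245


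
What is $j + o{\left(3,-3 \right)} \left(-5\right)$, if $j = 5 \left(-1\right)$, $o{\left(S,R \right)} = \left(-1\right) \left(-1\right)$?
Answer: $-10$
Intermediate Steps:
$o{\left(S,R \right)} = 1$
$j = -5$
$j + o{\left(3,-3 \right)} \left(-5\right) = -5 + 1 \left(-5\right) = -5 - 5 = -10$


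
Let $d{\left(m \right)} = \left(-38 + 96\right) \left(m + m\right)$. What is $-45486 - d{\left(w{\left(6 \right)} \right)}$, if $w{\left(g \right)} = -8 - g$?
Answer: $-43862$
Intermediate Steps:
$d{\left(m \right)} = 116 m$ ($d{\left(m \right)} = 58 \cdot 2 m = 116 m$)
$-45486 - d{\left(w{\left(6 \right)} \right)} = -45486 - 116 \left(-8 - 6\right) = -45486 - 116 \left(-14\right) = -45486 - -1624 = -45486 + 1624 = -43862$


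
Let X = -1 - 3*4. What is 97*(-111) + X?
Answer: -10780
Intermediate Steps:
X = -13 (X = -1 - 12 = -13)
97*(-111) + X = 97*(-111) - 13 = -10767 - 13 = -10780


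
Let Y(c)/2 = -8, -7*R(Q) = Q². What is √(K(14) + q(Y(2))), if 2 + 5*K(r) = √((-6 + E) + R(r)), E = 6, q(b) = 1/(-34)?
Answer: √(-12410 + 11560*I*√7)/170 ≈ 0.59695 + 0.88643*I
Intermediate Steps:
R(Q) = -Q²/7
Y(c) = -16 (Y(c) = 2*(-8) = -16)
q(b) = -1/34
K(r) = -⅖ + √7*√(-r²)/35 (K(r) = -⅖ + √((-6 + 6) - r²/7)/5 = -⅖ + √(0 - r²/7)/5 = -⅖ + √(-r²/7)/5 = -⅖ + (√7*√(-r²)/7)/5 = -⅖ + √7*√(-r²)/35)
√(K(14) + q(Y(2))) = √((-⅖ + √7*√(-1*14²)/35) - 1/34) = √((-⅖ + √7*√(-1*196)/35) - 1/34) = √((-⅖ + √7*√(-196)/35) - 1/34) = √((-⅖ + √7*(14*I)/35) - 1/34) = √((-⅖ + 2*I*√7/5) - 1/34) = √(-73/170 + 2*I*√7/5)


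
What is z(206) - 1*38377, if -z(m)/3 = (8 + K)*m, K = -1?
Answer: -42703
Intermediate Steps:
z(m) = -21*m (z(m) = -3*(8 - 1)*m = -21*m)
z(206) - 1*38377 = -21*206 - 1*38377 = -4326 - 38377 = -42703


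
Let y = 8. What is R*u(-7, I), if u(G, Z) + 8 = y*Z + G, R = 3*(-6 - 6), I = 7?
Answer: -1476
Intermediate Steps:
R = -36 (R = 3*(-12) = -36)
u(G, Z) = -8 + G + 8*Z (u(G, Z) = -8 + (8*Z + G) = -8 + (G + 8*Z) = -8 + G + 8*Z)
R*u(-7, I) = -36*(-8 - 7 + 8*7) = -36*(-8 - 7 + 56) = -36*41 = -1476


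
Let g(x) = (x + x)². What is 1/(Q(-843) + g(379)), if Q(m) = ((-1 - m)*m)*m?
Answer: 1/598941022 ≈ 1.6696e-9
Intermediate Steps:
Q(m) = m²*(-1 - m) (Q(m) = (m*(-1 - m))*m = m²*(-1 - m))
g(x) = 4*x² (g(x) = (2*x)² = 4*x²)
1/(Q(-843) + g(379)) = 1/((-843)²*(-1 - 1*(-843)) + 4*379²) = 1/(710649*(-1 + 843) + 4*143641) = 1/(710649*842 + 574564) = 1/(598366458 + 574564) = 1/598941022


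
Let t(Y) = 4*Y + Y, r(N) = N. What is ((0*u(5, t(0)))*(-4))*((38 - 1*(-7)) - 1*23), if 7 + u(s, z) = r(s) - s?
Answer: 0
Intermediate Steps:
t(Y) = 5*Y
u(s, z) = -7 (u(s, z) = -7 + (s - s) = -7 + 0 = -7)
((0*u(5, t(0)))*(-4))*((38 - 1*(-7)) - 1*23) = ((0*(-7))*(-4))*((38 - 1*(-7)) - 1*23) = (0*(-4))*((38 + 7) - 23) = 0*(45 - 23) = 0*22 = 0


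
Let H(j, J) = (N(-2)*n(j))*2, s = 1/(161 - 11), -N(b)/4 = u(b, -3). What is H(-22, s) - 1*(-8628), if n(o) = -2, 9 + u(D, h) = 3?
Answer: 8532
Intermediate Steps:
u(D, h) = -6 (u(D, h) = -9 + 3 = -6)
N(b) = 24 (N(b) = -4*(-6) = 24)
s = 1/150 ≈ 0.0066667
H(j, J) = -96 (H(j, J) = (24*(-2))*2 = -48*2 = -96)
H(-22, s) - 1*(-8628) = -96 - 1*(-8628) = -96 + 8628 = 8532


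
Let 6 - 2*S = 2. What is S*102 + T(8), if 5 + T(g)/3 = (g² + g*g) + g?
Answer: 597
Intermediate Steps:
S = 2 (S = 3 - ½*2 = 3 - 1 = 2)
T(g) = -15 + 3*g + 6*g² (T(g) = -15 + 3*((g² + g*g) + g) = -15 + 3*((g² + g²) + g) = -15 + 3*(2*g² + g) = -15 + 3*(g + 2*g²) = -15 + (3*g + 6*g²) = -15 + 3*g + 6*g²)
S*102 + T(8) = 2*102 + (-15 + 3*8 + 6*8²) = 204 + (-15 + 24 + 6*64) = 204 + (-15 + 24 + 384) = 204 + 393 = 597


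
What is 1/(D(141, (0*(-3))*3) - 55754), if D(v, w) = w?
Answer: -1/55754 ≈ -1.7936e-5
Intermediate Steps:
1/(D(141, (0*(-3))*3) - 55754) = 1/((0*(-3))*3 - 55754) = 1/(0*3 - 55754) = 1/(0 - 55754) = 1/(-55754) = -1/55754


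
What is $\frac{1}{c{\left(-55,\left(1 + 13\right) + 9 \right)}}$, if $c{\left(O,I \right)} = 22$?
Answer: $\frac{1}{22} \approx 0.045455$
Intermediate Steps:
$\frac{1}{c{\left(-55,\left(1 + 13\right) + 9 \right)}} = \frac{1}{22}$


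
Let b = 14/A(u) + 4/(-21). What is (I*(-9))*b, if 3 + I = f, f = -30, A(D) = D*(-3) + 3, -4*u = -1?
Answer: 12540/7 ≈ 1791.4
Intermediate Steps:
u = ¼ (u = -¼*(-1) = ¼ ≈ 0.25000)
A(D) = 3 - 3*D (A(D) = -3*D + 3 = 3 - 3*D)
I = -33 (I = -3 - 30 = -33)
b = 380/63 (b = 14/(3 - 3*¼) + 4/(-21) = 14/(3 - ¾) + 4*(-1/21) = 14/(9/4) - 4/21 = 14*(4/9) - 4/21 = 56/9 - 4/21 = 380/63 ≈ 6.0317)
(I*(-9))*b = -33*(-9)*(380/63) = 297*(380/63) = 12540/7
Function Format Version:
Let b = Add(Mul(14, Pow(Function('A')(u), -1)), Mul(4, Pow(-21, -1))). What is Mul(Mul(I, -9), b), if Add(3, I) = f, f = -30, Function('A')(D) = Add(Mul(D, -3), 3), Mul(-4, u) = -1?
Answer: Rational(12540, 7) ≈ 1791.4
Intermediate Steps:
u = Rational(1, 4) (u = Mul(Rational(-1, 4), -1) = Rational(1, 4) ≈ 0.25000)
Function('A')(D) = Add(3, Mul(-3, D)) (Function('A')(D) = Add(Mul(-3, D), 3) = Add(3, Mul(-3, D)))
I = -33 (I = Add(-3, -30) = -33)
b = Rational(380, 63) (b = Add(Mul(14, Pow(Add(3, Mul(-3, Rational(1, 4))), -1)), Mul(4, Pow(-21, -1))) = Add(Mul(14, Pow(Add(3, Rational(-3, 4)), -1)), Mul(4, Rational(-1, 21))) = Add(Mul(14, Pow(Rational(9, 4), -1)), Rational(-4, 21)) = Add(Mul(14, Rational(4, 9)), Rational(-4, 21)) = Add(Rational(56, 9), Rational(-4, 21)) = Rational(380, 63) ≈ 6.0317)
Mul(Mul(I, -9), b) = Mul(Mul(-33, -9), Rational(380, 63)) = Mul(297, Rational(380, 63)) = Rational(12540, 7)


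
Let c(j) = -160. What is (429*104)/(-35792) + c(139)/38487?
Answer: -215357839/172190838 ≈ -1.2507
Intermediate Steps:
(429*104)/(-35792) + c(139)/38487 = (429*104)/(-35792) - 160/38487 = 44616*(-1/35792) - 160*1/38487 = -5577/4474 - 160/38487 = -215357839/172190838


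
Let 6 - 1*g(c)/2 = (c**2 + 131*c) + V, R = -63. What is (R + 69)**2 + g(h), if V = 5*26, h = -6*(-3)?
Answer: -5576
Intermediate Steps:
h = 18
V = 130
g(c) = -248 - 262*c - 2*c**2 (g(c) = 12 - 2*((c**2 + 131*c) + 130) = 12 - 2*(130 + c**2 + 131*c) = 12 + (-260 - 262*c - 2*c**2) = -248 - 262*c - 2*c**2)
(R + 69)**2 + g(h) = (-63 + 69)**2 + (-248 - 262*18 - 2*18**2) = 6**2 + (-248 - 4716 - 2*324) = 36 + (-248 - 4716 - 648) = 36 - 5612 = -5576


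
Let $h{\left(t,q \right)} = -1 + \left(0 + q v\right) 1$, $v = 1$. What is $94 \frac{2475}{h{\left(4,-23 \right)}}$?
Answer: $- \frac{38775}{4} \approx -9693.8$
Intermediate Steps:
$h{\left(t,q \right)} = -1 + q$ ($h{\left(t,q \right)} = -1 + \left(0 + q 1\right) 1 = -1 + \left(0 + q\right) 1 = -1 + q 1 = -1 + q$)
$94 \frac{2475}{h{\left(4,-23 \right)}} = 94 \frac{2475}{-1 - 23} = 94 \frac{2475}{-24} = 94 \cdot 2475 \left(- \frac{1}{24}\right) = 94 \left(- \frac{825}{8}\right) = - \frac{38775}{4}$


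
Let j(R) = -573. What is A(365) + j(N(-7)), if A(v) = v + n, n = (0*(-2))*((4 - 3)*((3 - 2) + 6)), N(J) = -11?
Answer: -208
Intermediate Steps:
n = 0 (n = 0*(1*(1 + 6)) = 0*(1*7) = 0*7 = 0)
A(v) = v (A(v) = v + 0 = v)
A(365) + j(N(-7)) = 365 - 573 = -208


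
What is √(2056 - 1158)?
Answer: √898 ≈ 29.967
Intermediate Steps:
√(2056 - 1158) = √898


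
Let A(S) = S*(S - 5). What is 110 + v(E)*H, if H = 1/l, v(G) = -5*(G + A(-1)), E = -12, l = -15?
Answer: 108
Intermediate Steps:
A(S) = S*(-5 + S)
v(G) = -30 - 5*G (v(G) = -5*(G - (-5 - 1)) = -5*(G - 1*(-6)) = -5*(G + 6) = -5*(6 + G) = -30 - 5*G)
H = -1/15 (H = 1/(-15) = -1/15 ≈ -0.066667)
110 + v(E)*H = 110 + (-30 - 5*(-12))*(-1/15) = 110 + (-30 + 60)*(-1/15) = 110 + 30*(-1/15) = 110 - 2 = 108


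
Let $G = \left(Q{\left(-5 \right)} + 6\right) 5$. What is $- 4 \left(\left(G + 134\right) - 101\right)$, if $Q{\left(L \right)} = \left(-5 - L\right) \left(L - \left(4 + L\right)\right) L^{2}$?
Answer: $-252$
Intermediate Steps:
$Q{\left(L \right)} = L^{2} \left(20 + 4 L\right)$ ($Q{\left(L \right)} = \left(-5 - L\right) \left(-4\right) L^{2} = \left(20 + 4 L\right) L^{2} = L^{2} \left(20 + 4 L\right)$)
$G = 30$ ($G = \left(4 \left(-5\right)^{2} \left(5 - 5\right) + 6\right) 5 = \left(4 \cdot 25 \cdot 0 + 6\right) 5 = \left(0 + 6\right) 5 = 6 \cdot 5 = 30$)
$- 4 \left(\left(G + 134\right) - 101\right) = - 4 \left(\left(30 + 134\right) - 101\right) = - 4 \left(164 - 101\right) = \left(-4\right) 63 = -252$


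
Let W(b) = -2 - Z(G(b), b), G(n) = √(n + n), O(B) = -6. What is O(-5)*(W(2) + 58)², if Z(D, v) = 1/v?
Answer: -36963/2 ≈ -18482.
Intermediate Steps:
G(n) = √2*√n (G(n) = √(2*n) = √2*√n)
W(b) = -2 - 1/b
O(-5)*(W(2) + 58)² = -6*((-2 - 1/2) + 58)² = -6*((-2 - 1*½) + 58)² = -6*((-2 - ½) + 58)² = -6*(-5/2 + 58)² = -6*(111/2)² = -6*12321/4 = -36963/2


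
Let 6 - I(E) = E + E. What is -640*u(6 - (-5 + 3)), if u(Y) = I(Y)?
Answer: 6400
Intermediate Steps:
I(E) = 6 - 2*E (I(E) = 6 - (E + E) = 6 - 2*E)
u(Y) = 6 - 2*Y
-640*u(6 - (-5 + 3)) = -640*(6 - 2*(6 - (-5 + 3))) = -640*(6 - 2*(6 - 1*(-2))) = -640*(6 - 2*(6 + 2)) = -640*(6 - 2*8) = -640*(6 - 16) = -640*(-10) = 6400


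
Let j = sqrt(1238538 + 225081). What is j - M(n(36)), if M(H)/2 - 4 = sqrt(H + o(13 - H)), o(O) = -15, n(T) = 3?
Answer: -8 + sqrt(1463619) - 4*I*sqrt(3) ≈ 1201.8 - 6.9282*I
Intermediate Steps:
M(H) = 8 + 2*sqrt(-15 + H) (M(H) = 8 + 2*sqrt(H - 15) = 8 + 2*sqrt(-15 + H))
j = sqrt(1463619) ≈ 1209.8
j - M(n(36)) = sqrt(1463619) - (8 + 2*sqrt(-15 + 3)) = sqrt(1463619) - (8 + 2*sqrt(-12)) = sqrt(1463619) - (8 + 2*(2*I*sqrt(3))) = sqrt(1463619) - (8 + 4*I*sqrt(3)) = sqrt(1463619) + (-8 - 4*I*sqrt(3)) = -8 + sqrt(1463619) - 4*I*sqrt(3)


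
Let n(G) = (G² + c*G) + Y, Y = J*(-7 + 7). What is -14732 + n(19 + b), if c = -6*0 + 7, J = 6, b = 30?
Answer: -11988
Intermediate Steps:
c = 7 (c = 0 + 7 = 7)
Y = 0 (Y = 6*(-7 + 7) = 6*0 = 0)
n(G) = G² + 7*G (n(G) = (G² + 7*G) + 0 = G² + 7*G)
-14732 + n(19 + b) = -14732 + (19 + 30)*(7 + (19 + 30)) = -14732 + 49*(7 + 49) = -14732 + 49*56 = -14732 + 2744 = -11988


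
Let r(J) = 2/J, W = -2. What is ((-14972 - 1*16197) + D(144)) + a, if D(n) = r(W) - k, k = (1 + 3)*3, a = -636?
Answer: -31818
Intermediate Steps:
k = 12 (k = 4*3 = 12)
D(n) = -13 (D(n) = 2/(-2) - 1*12 = 2*(-½) - 12 = -1 - 12 = -13)
((-14972 - 1*16197) + D(144)) + a = ((-14972 - 1*16197) - 13) - 636 = ((-14972 - 16197) - 13) - 636 = (-31169 - 13) - 636 = -31182 - 636 = -31818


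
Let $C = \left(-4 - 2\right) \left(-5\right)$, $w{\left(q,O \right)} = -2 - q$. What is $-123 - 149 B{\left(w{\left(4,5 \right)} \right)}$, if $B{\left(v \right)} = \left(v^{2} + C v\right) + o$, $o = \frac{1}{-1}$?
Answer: $21482$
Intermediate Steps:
$C = 30$ ($C = \left(-6\right) \left(-5\right) = 30$)
$o = -1$
$B{\left(v \right)} = -1 + v^{2} + 30 v$ ($B{\left(v \right)} = \left(v^{2} + 30 v\right) - 1 = -1 + v^{2} + 30 v$)
$-123 - 149 B{\left(w{\left(4,5 \right)} \right)} = -123 - 149 \left(-1 + \left(-2 - 4\right)^{2} + 30 \left(-2 - 4\right)\right) = -123 - 149 \left(-1 + \left(-6\right)^{2} + 30 \left(-6\right)\right) = -123 - 149 \left(-1 + 36 - 180\right) = -123 - -21605 = -123 + 21605 = 21482$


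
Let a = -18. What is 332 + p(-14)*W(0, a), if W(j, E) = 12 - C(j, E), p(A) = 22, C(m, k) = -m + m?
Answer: 596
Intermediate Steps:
C(m, k) = 0
W(j, E) = 12 (W(j, E) = 12 - 1*0 = 12 + 0 = 12)
332 + p(-14)*W(0, a) = 332 + 22*12 = 332 + 264 = 596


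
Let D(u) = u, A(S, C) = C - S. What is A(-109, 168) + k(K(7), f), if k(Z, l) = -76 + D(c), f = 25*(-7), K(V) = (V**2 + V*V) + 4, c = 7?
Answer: 208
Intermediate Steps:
K(V) = 4 + 2*V**2 (K(V) = (V**2 + V**2) + 4 = 2*V**2 + 4 = 4 + 2*V**2)
f = -175
k(Z, l) = -69 (k(Z, l) = -76 + 7 = -69)
A(-109, 168) + k(K(7), f) = (168 - 1*(-109)) - 69 = (168 + 109) - 69 = 277 - 69 = 208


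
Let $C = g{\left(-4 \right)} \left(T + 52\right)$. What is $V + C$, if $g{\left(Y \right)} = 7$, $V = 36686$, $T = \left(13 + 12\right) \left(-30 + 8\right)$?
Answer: $33200$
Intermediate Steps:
$T = -550$ ($T = 25 \left(-22\right) = -550$)
$C = -3486$ ($C = 7 \left(-550 + 52\right) = 7 \left(-498\right) = -3486$)
$V + C = 36686 - 3486 = 33200$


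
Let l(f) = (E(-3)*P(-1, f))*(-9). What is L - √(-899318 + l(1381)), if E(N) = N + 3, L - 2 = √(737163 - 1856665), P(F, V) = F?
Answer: 2 + I*√1119502 - I*√899318 ≈ 2.0 + 109.74*I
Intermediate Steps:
L = 2 + I*√1119502 (L = 2 + √(737163 - 1856665) = 2 + √(-1119502) = 2 + I*√1119502 ≈ 2.0 + 1058.1*I)
E(N) = 3 + N
l(f) = 0 (l(f) = ((3 - 3)*(-1))*(-9) = (0*(-1))*(-9) = 0*(-9) = 0)
L - √(-899318 + l(1381)) = (2 + I*√1119502) - √(-899318 + 0) = (2 + I*√1119502) - √(-899318) = (2 + I*√1119502) - I*√899318 = 2 + I*√1119502 - I*√899318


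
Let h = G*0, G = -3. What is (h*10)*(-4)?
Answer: 0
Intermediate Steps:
h = 0 (h = -3*0 = 0)
(h*10)*(-4) = (0*10)*(-4) = 0*(-4) = 0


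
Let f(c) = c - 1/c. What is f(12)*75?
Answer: 3575/4 ≈ 893.75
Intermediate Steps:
f(12)*75 = (12 - 1/12)*75 = (143/12)*75 = 3575/4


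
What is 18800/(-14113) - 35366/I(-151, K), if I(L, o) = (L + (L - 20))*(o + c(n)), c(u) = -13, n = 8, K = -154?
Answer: -755035779/379456231 ≈ -1.9898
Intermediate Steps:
I(L, o) = (-20 + 2*L)*(-13 + o) (I(L, o) = (L + (L - 20))*(o - 13) = (L + (-20 + L))*(-13 + o) = (-20 + 2*L)*(-13 + o))
18800/(-14113) - 35366/I(-151, K) = 18800/(-14113) - 35366/(260 - 26*(-151) - 20*(-154) + 2*(-151)*(-154)) = 18800*(-1/14113) - 35366/(260 + 3926 + 3080 + 46508) = -18800/14113 - 35366/53774 = -18800/14113 - 35366*1/53774 = -18800/14113 - 17683/26887 = -755035779/379456231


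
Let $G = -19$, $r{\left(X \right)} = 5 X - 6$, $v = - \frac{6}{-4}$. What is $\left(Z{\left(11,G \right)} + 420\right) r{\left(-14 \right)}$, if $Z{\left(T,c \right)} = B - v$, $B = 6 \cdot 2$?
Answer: $-32718$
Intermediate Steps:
$v = \frac{3}{2}$ ($v = \left(-6\right) \left(- \frac{1}{4}\right) = \frac{3}{2} \approx 1.5$)
$r{\left(X \right)} = -6 + 5 X$
$B = 12$
$Z{\left(T,c \right)} = \frac{21}{2}$ ($Z{\left(T,c \right)} = 12 - \frac{3}{2} = \frac{21}{2}$)
$\left(Z{\left(11,G \right)} + 420\right) r{\left(-14 \right)} = \left(\frac{21}{2} + 420\right) \left(-6 + 5 \left(-14\right)\right) = \frac{861 \left(-6 - 70\right)}{2} = \frac{861}{2} \left(-76\right) = -32718$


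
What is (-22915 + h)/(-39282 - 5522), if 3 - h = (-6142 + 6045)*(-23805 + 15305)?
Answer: 9211/487 ≈ 18.914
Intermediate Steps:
h = -824497 (h = 3 - (-6142 + 6045)*(-23805 + 15305) = 3 - (-97)*(-8500) = 3 - 1*824500 = 3 - 824500 = -824497)
(-22915 + h)/(-39282 - 5522) = (-22915 - 824497)/(-39282 - 5522) = -847412/(-44804) = -847412*(-1/44804) = 9211/487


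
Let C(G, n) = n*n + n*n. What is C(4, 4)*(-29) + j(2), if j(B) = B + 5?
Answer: -921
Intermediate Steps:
j(B) = 5 + B
C(G, n) = 2*n**2 (C(G, n) = n**2 + n**2 = 2*n**2)
C(4, 4)*(-29) + j(2) = (2*4**2)*(-29) + (5 + 2) = (2*16)*(-29) + 7 = 32*(-29) + 7 = -928 + 7 = -921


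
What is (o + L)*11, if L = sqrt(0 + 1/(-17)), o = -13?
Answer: -143 + 11*I*sqrt(17)/17 ≈ -143.0 + 2.6679*I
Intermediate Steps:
L = I*sqrt(17)/17 (L = sqrt(0 - 1/17) = sqrt(-1/17) = I*sqrt(17)/17 ≈ 0.24254*I)
(o + L)*11 = (-13 + I*sqrt(17)/17)*11 = -143 + 11*I*sqrt(17)/17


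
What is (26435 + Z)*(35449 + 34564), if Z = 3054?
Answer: 2064613357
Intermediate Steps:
(26435 + Z)*(35449 + 34564) = (26435 + 3054)*(35449 + 34564) = 29489*70013 = 2064613357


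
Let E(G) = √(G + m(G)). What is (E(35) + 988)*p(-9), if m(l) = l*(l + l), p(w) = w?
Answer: -8892 - 9*√2485 ≈ -9340.7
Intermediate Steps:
m(l) = 2*l² (m(l) = l*(2*l) = 2*l²)
E(G) = √(G + 2*G²)
(E(35) + 988)*p(-9) = (√(35*(1 + 2*35)) + 988)*(-9) = (√(35*(1 + 70)) + 988)*(-9) = (√(35*71) + 988)*(-9) = (√2485 + 988)*(-9) = (988 + √2485)*(-9) = -8892 - 9*√2485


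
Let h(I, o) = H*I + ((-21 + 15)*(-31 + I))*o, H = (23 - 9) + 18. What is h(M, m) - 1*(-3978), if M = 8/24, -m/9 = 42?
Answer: -196690/3 ≈ -65563.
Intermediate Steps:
m = -378 (m = -9*42 = -378)
M = ⅓ (M = 8*(1/24) = ⅓ ≈ 0.33333)
H = 32 (H = 14 + 18 = 32)
h(I, o) = 32*I + o*(186 - 6*I) (h(I, o) = 32*I + ((-21 + 15)*(-31 + I))*o = 32*I + (-6*(-31 + I))*o = 32*I + (186 - 6*I)*o = 32*I + o*(186 - 6*I))
h(M, m) - 1*(-3978) = (32*(⅓) + 186*(-378) - 6*⅓*(-378)) - 1*(-3978) = (32/3 - 70308 + 756) + 3978 = -208624/3 + 3978 = -196690/3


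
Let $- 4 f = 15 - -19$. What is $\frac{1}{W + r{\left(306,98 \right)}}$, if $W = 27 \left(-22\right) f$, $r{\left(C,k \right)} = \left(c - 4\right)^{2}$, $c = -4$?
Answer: $\frac{1}{5113} \approx 0.00019558$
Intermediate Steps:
$f = - \frac{17}{2}$ ($f = - \frac{15 - -19}{4} = - \frac{15 + 19}{4} = \left(- \frac{1}{4}\right) 34 = - \frac{17}{2} \approx -8.5$)
$r{\left(C,k \right)} = 64$ ($r{\left(C,k \right)} = \left(-4 - 4\right)^{2} = \left(-8\right)^{2} = 64$)
$W = 5049$ ($W = 27 \left(-22\right) \left(- \frac{17}{2}\right) = \left(-594\right) \left(- \frac{17}{2}\right) = 5049$)
$\frac{1}{W + r{\left(306,98 \right)}} = \frac{1}{5049 + 64} = \frac{1}{5113}$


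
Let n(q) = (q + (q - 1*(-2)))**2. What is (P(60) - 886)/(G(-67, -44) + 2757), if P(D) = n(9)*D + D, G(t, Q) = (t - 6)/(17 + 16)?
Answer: 382371/45454 ≈ 8.4123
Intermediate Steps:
n(q) = (2 + 2*q)**2 (n(q) = (q + (q + 2))**2 = (q + (2 + q))**2 = (2 + 2*q)**2)
G(t, Q) = -2/11 + t/33 (G(t, Q) = (-6 + t)/33 = (-6 + t)*(1/33) = -2/11 + t/33)
P(D) = 401*D (P(D) = (4*(1 + 9)**2)*D + D = (4*10**2)*D + D = (4*100)*D + D = 400*D + D = 401*D)
(P(60) - 886)/(G(-67, -44) + 2757) = (401*60 - 886)/((-2/11 + (1/33)*(-67)) + 2757) = (24060 - 886)/((-2/11 - 67/33) + 2757) = 23174/(-73/33 + 2757) = 23174/(90908/33) = 23174*(33/90908) = 382371/45454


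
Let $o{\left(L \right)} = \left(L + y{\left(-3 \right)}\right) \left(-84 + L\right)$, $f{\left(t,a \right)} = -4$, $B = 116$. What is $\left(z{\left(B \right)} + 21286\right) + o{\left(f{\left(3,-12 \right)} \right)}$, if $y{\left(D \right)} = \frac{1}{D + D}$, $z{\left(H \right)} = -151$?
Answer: $\frac{64505}{3} \approx 21502.0$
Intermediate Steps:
$y{\left(D \right)} = \frac{1}{2 D}$
$o{\left(L \right)} = \left(-84 + L\right) \left(- \frac{1}{6} + L\right)$ ($o{\left(L \right)} = \left(L + \frac{1}{2 \left(-3\right)}\right) \left(-84 + L\right) = \left(L + \frac{1}{2} \left(- \frac{1}{3}\right)\right) \left(-84 + L\right) = \left(L - \frac{1}{6}\right) \left(-84 + L\right) = \left(- \frac{1}{6} + L\right) \left(-84 + L\right) = \left(-84 + L\right) \left(- \frac{1}{6} + L\right)$)
$\left(z{\left(B \right)} + 21286\right) + o{\left(f{\left(3,-12 \right)} \right)} = \left(-151 + 21286\right) + \left(14 + \left(-4\right)^{2} - - \frac{1010}{3}\right) = 21135 + \left(14 + 16 + \frac{1010}{3}\right) = 21135 + \frac{1100}{3} = \frac{64505}{3}$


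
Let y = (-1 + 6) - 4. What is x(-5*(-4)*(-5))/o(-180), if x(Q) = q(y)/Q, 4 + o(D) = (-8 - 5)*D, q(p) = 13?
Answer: -13/233600 ≈ -5.5651e-5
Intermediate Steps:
y = 1 (y = 5 - 4 = 1)
o(D) = -4 - 13*D (o(D) = -4 + (-8 - 5)*D = -4 - 13*D)
x(Q) = 13/Q
x(-5*(-4)*(-5))/o(-180) = (13/((-5*(-4)*(-5))))/(-4 - 13*(-180)) = (13/((20*(-5))))/(-4 + 2340) = (13/(-100))/2336 = (13*(-1/100))*(1/2336) = -13/100*1/2336 = -13/233600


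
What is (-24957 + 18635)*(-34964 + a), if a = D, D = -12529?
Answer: 300250746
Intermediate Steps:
a = -12529
(-24957 + 18635)*(-34964 + a) = (-24957 + 18635)*(-34964 - 12529) = -6322*(-47493) = 300250746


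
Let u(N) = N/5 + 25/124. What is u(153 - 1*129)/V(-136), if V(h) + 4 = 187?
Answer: 3101/113460 ≈ 0.027331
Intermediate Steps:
V(h) = 183 (V(h) = -4 + 187 = 183)
u(N) = 25/124 + N/5 (u(N) = N*(⅕) + 25*(1/124) = N/5 + 25/124 = 25/124 + N/5)
u(153 - 1*129)/V(-136) = (25/124 + (153 - 1*129)/5)/183 = (25/124 + (153 - 129)/5)*(1/183) = (25/124 + (⅕)*24)*(1/183) = (25/124 + 24/5)*(1/183) = (3101/620)*(1/183) = 3101/113460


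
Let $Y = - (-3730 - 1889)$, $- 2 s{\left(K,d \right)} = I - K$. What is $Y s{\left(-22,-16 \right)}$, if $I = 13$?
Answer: $- \frac{196665}{2} \approx -98333.0$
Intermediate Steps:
$s{\left(K,d \right)} = - \frac{13}{2} + \frac{K}{2}$ ($s{\left(K,d \right)} = - \frac{13 - K}{2} = - \frac{13}{2} + \frac{K}{2}$)
$Y = 5619$ ($Y = \left(-1\right) \left(-5619\right) = 5619$)
$Y s{\left(-22,-16 \right)} = 5619 \left(- \frac{13}{2} + \frac{1}{2} \left(-22\right)\right) = 5619 \left(- \frac{13}{2} - 11\right) = 5619 \left(- \frac{35}{2}\right) = - \frac{196665}{2}$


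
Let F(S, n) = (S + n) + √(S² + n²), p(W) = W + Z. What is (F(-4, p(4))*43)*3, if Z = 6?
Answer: 774 + 258*√29 ≈ 2163.4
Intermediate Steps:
p(W) = 6 + W (p(W) = W + 6 = 6 + W)
F(S, n) = S + n + √(S² + n²)
(F(-4, p(4))*43)*3 = ((-4 + (6 + 4) + √((-4)² + (6 + 4)²))*43)*3 = ((-4 + 10 + √(16 + 10²))*43)*3 = ((-4 + 10 + √(16 + 100))*43)*3 = ((-4 + 10 + √116)*43)*3 = ((-4 + 10 + 2*√29)*43)*3 = ((6 + 2*√29)*43)*3 = (258 + 86*√29)*3 = 774 + 258*√29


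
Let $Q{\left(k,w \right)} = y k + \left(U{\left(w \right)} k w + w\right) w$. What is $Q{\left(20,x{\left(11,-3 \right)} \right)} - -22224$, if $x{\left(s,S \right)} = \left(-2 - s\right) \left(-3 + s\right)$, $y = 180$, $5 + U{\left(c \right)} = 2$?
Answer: $-612320$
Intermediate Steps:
$U{\left(c \right)} = -3$ ($U{\left(c \right)} = -5 + 2 = -3$)
$x{\left(s,S \right)} = \left(-3 + s\right) \left(-2 - s\right)$
$Q{\left(k,w \right)} = 180 k + w \left(w - 3 k w\right)$ ($Q{\left(k,w \right)} = 180 k + \left(- 3 k w + w\right) w = 180 k + \left(w - 3 k w\right) w = 180 k + w \left(w - 3 k w\right)$)
$Q{\left(20,x{\left(11,-3 \right)} \right)} - -22224 = \left(\left(6 + 11 - 11^{2}\right)^{2} + 180 \cdot 20 - 60 \left(6 + 11 - 11^{2}\right)^{2}\right) - -22224 = \left(\left(6 + 11 - 121\right)^{2} + 3600 - 60 \left(6 + 11 - 121\right)^{2}\right) + 22224 = \left(\left(-104\right)^{2} + 3600 - 60 \left(-104\right)^{2}\right) + 22224 = \left(10816 + 3600 - 60 \cdot 10816\right) + 22224 = \left(10816 + 3600 - 648960\right) + 22224 = -634544 + 22224 = -612320$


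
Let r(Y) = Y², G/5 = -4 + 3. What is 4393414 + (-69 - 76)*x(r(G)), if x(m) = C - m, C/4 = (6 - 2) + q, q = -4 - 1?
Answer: 4397619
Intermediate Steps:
q = -5
G = -5 (G = 5*(-4 + 3) = 5*(-1) = -5)
C = -4 (C = 4*((6 - 2) - 5) = 4*(4 - 5) = 4*(-1) = -4)
x(m) = -4 - m
4393414 + (-69 - 76)*x(r(G)) = 4393414 + (-69 - 76)*(-4 - 1*(-5)²) = 4393414 - 145*(-4 - 1*25) = 4393414 - 145*(-4 - 25) = 4393414 - 145*(-29) = 4393414 + 4205 = 4397619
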